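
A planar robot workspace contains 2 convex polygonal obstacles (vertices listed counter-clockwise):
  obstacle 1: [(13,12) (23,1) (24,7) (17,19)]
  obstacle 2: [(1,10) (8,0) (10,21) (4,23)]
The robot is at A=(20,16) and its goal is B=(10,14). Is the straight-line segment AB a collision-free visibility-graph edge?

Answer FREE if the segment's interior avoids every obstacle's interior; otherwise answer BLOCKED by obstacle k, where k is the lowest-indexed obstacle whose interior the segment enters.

BLOCKED by obstacle 1

Obstacle 1 [(13,12) (23,1) (24,7) (17,19)]:
  edge (13,12)–(23,1): clear
  edge (23,1)–(24,7): clear
  edge (24,7)–(17,19): crosses AB
  edge (17,19)–(13,12): crosses AB
  → BLOCKED
Obstacle 2 [(1,10) (8,0) (10,21) (4,23)]:
  edge (1,10)–(8,0): clear
  edge (8,0)–(10,21): clear
  edge (10,21)–(4,23): clear
  edge (4,23)–(1,10): clear
  midpoint (15,15) outside
  → clear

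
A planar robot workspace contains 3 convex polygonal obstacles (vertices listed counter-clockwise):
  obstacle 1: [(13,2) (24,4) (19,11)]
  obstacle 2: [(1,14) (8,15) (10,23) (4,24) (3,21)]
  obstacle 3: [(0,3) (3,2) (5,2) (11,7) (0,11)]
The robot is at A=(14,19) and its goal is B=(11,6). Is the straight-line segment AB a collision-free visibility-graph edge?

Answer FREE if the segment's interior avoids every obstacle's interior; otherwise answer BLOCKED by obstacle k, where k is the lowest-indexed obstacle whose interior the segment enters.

Obstacle 1 [(13,2) (24,4) (19,11)]:
  edge (13,2)–(24,4): clear
  edge (24,4)–(19,11): clear
  edge (19,11)–(13,2): clear
  midpoint (25/2,25/2) outside
  → clear
Obstacle 2 [(1,14) (8,15) (10,23) (4,24) (3,21)]:
  edge (1,14)–(8,15): clear
  edge (8,15)–(10,23): clear
  edge (10,23)–(4,24): clear
  edge (4,24)–(3,21): clear
  edge (3,21)–(1,14): clear
  midpoint (25/2,25/2) outside
  → clear
Obstacle 3 [(0,3) (3,2) (5,2) (11,7) (0,11)]:
  edge (0,3)–(3,2): clear
  edge (3,2)–(5,2): clear
  edge (5,2)–(11,7): clear
  edge (11,7)–(0,11): clear
  edge (0,11)–(0,3): clear
  midpoint (25/2,25/2) outside
  → clear

FREE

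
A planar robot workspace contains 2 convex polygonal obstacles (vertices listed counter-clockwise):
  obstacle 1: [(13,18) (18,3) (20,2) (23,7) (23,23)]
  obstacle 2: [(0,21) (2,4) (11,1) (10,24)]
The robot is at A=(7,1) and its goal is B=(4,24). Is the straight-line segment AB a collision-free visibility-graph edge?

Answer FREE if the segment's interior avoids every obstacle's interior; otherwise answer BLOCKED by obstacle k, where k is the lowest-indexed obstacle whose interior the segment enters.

Obstacle 1 [(13,18) (18,3) (20,2) (23,7) (23,23)]:
  edge (13,18)–(18,3): clear
  edge (18,3)–(20,2): clear
  edge (20,2)–(23,7): clear
  edge (23,7)–(23,23): clear
  edge (23,23)–(13,18): clear
  midpoint (11/2,25/2) outside
  → clear
Obstacle 2 [(0,21) (2,4) (11,1) (10,24)]:
  edge (0,21)–(2,4): clear
  edge (2,4)–(11,1): crosses AB
  edge (11,1)–(10,24): clear
  edge (10,24)–(0,21): crosses AB
  → BLOCKED

BLOCKED by obstacle 2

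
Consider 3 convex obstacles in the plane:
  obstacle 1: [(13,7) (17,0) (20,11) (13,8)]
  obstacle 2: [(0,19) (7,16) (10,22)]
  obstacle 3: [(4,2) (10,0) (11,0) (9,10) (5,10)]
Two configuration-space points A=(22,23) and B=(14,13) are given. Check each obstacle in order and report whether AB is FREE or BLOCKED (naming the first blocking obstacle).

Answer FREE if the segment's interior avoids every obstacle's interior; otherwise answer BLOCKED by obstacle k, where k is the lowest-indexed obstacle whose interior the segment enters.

Obstacle 1 [(13,7) (17,0) (20,11) (13,8)]:
  edge (13,7)–(17,0): clear
  edge (17,0)–(20,11): clear
  edge (20,11)–(13,8): clear
  edge (13,8)–(13,7): clear
  midpoint (18,18) outside
  → clear
Obstacle 2 [(0,19) (7,16) (10,22)]:
  edge (0,19)–(7,16): clear
  edge (7,16)–(10,22): clear
  edge (10,22)–(0,19): clear
  midpoint (18,18) outside
  → clear
Obstacle 3 [(4,2) (10,0) (11,0) (9,10) (5,10)]:
  edge (4,2)–(10,0): clear
  edge (10,0)–(11,0): clear
  edge (11,0)–(9,10): clear
  edge (9,10)–(5,10): clear
  edge (5,10)–(4,2): clear
  midpoint (18,18) outside
  → clear

FREE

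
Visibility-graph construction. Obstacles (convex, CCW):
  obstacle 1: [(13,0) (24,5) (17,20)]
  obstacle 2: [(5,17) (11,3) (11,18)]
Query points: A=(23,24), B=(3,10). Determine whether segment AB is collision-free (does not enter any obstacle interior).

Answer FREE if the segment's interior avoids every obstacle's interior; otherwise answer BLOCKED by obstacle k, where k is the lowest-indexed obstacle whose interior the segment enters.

BLOCKED by obstacle 1

Obstacle 1 [(13,0) (24,5) (17,20)]:
  edge (13,0)–(24,5): clear
  edge (24,5)–(17,20): crosses AB
  edge (17,20)–(13,0): crosses AB
  → BLOCKED
Obstacle 2 [(5,17) (11,3) (11,18)]:
  edge (5,17)–(11,3): crosses AB
  edge (11,3)–(11,18): crosses AB
  edge (11,18)–(5,17): clear
  → BLOCKED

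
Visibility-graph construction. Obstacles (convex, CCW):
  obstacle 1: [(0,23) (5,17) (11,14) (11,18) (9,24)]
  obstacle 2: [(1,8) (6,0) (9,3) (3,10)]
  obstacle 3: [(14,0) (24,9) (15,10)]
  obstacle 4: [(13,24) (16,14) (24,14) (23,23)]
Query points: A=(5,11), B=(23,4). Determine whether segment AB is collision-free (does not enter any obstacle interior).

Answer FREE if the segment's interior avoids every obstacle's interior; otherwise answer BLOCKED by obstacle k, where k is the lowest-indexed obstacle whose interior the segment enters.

Obstacle 1 [(0,23) (5,17) (11,14) (11,18) (9,24)]:
  edge (0,23)–(5,17): clear
  edge (5,17)–(11,14): clear
  edge (11,14)–(11,18): clear
  edge (11,18)–(9,24): clear
  edge (9,24)–(0,23): clear
  midpoint (14,15/2) outside
  → clear
Obstacle 2 [(1,8) (6,0) (9,3) (3,10)]:
  edge (1,8)–(6,0): clear
  edge (6,0)–(9,3): clear
  edge (9,3)–(3,10): clear
  edge (3,10)–(1,8): clear
  midpoint (14,15/2) outside
  → clear
Obstacle 3 [(14,0) (24,9) (15,10)]:
  edge (14,0)–(24,9): crosses AB
  edge (24,9)–(15,10): clear
  edge (15,10)–(14,0): crosses AB
  → BLOCKED
Obstacle 4 [(13,24) (16,14) (24,14) (23,23)]:
  edge (13,24)–(16,14): clear
  edge (16,14)–(24,14): clear
  edge (24,14)–(23,23): clear
  edge (23,23)–(13,24): clear
  midpoint (14,15/2) outside
  → clear

BLOCKED by obstacle 3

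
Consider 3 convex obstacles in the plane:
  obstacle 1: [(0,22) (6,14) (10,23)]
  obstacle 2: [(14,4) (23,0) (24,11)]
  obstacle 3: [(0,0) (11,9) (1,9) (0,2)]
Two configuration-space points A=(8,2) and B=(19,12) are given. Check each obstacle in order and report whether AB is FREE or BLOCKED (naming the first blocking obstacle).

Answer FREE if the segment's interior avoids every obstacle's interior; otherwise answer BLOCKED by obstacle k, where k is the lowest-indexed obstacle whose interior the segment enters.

Obstacle 1 [(0,22) (6,14) (10,23)]:
  edge (0,22)–(6,14): clear
  edge (6,14)–(10,23): clear
  edge (10,23)–(0,22): clear
  midpoint (27/2,7) outside
  → clear
Obstacle 2 [(14,4) (23,0) (24,11)]:
  edge (14,4)–(23,0): clear
  edge (23,0)–(24,11): clear
  edge (24,11)–(14,4): clear
  midpoint (27/2,7) outside
  → clear
Obstacle 3 [(0,0) (11,9) (1,9) (0,2)]:
  edge (0,0)–(11,9): clear
  edge (11,9)–(1,9): clear
  edge (1,9)–(0,2): clear
  edge (0,2)–(0,0): clear
  midpoint (27/2,7) outside
  → clear

FREE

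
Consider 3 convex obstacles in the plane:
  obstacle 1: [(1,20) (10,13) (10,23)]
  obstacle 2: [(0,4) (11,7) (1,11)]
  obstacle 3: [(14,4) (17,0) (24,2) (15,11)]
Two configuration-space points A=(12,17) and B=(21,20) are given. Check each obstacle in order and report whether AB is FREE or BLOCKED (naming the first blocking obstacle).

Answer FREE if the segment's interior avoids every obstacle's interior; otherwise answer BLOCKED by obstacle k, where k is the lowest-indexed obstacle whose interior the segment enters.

FREE

Obstacle 1 [(1,20) (10,13) (10,23)]:
  edge (1,20)–(10,13): clear
  edge (10,13)–(10,23): clear
  edge (10,23)–(1,20): clear
  midpoint (33/2,37/2) outside
  → clear
Obstacle 2 [(0,4) (11,7) (1,11)]:
  edge (0,4)–(11,7): clear
  edge (11,7)–(1,11): clear
  edge (1,11)–(0,4): clear
  midpoint (33/2,37/2) outside
  → clear
Obstacle 3 [(14,4) (17,0) (24,2) (15,11)]:
  edge (14,4)–(17,0): clear
  edge (17,0)–(24,2): clear
  edge (24,2)–(15,11): clear
  edge (15,11)–(14,4): clear
  midpoint (33/2,37/2) outside
  → clear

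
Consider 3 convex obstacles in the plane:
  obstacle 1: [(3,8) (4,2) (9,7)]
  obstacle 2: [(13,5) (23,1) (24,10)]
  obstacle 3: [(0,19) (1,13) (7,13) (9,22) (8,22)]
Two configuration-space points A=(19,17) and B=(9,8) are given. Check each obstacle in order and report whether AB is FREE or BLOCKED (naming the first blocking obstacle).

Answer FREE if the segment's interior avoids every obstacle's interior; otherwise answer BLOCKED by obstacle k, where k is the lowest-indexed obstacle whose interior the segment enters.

Obstacle 1 [(3,8) (4,2) (9,7)]:
  edge (3,8)–(4,2): clear
  edge (4,2)–(9,7): clear
  edge (9,7)–(3,8): clear
  midpoint (14,25/2) outside
  → clear
Obstacle 2 [(13,5) (23,1) (24,10)]:
  edge (13,5)–(23,1): clear
  edge (23,1)–(24,10): clear
  edge (24,10)–(13,5): clear
  midpoint (14,25/2) outside
  → clear
Obstacle 3 [(0,19) (1,13) (7,13) (9,22) (8,22)]:
  edge (0,19)–(1,13): clear
  edge (1,13)–(7,13): clear
  edge (7,13)–(9,22): clear
  edge (9,22)–(8,22): clear
  edge (8,22)–(0,19): clear
  midpoint (14,25/2) outside
  → clear

FREE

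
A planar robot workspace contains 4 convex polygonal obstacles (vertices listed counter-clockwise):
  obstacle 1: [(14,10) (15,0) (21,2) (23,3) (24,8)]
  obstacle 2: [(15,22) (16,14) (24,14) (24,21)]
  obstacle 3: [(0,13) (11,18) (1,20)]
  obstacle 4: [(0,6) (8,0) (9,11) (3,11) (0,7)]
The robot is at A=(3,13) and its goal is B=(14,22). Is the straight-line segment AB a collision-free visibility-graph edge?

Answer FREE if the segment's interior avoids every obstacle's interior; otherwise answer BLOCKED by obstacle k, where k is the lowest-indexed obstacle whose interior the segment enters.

BLOCKED by obstacle 3

Obstacle 1 [(14,10) (15,0) (21,2) (23,3) (24,8)]:
  edge (14,10)–(15,0): clear
  edge (15,0)–(21,2): clear
  edge (21,2)–(23,3): clear
  edge (23,3)–(24,8): clear
  edge (24,8)–(14,10): clear
  midpoint (17/2,35/2) outside
  → clear
Obstacle 2 [(15,22) (16,14) (24,14) (24,21)]:
  edge (15,22)–(16,14): clear
  edge (16,14)–(24,14): clear
  edge (24,14)–(24,21): clear
  edge (24,21)–(15,22): clear
  midpoint (17/2,35/2) outside
  → clear
Obstacle 3 [(0,13) (11,18) (1,20)]:
  edge (0,13)–(11,18): crosses AB
  edge (11,18)–(1,20): crosses AB
  edge (1,20)–(0,13): clear
  → BLOCKED
Obstacle 4 [(0,6) (8,0) (9,11) (3,11) (0,7)]:
  edge (0,6)–(8,0): clear
  edge (8,0)–(9,11): clear
  edge (9,11)–(3,11): clear
  edge (3,11)–(0,7): clear
  edge (0,7)–(0,6): clear
  midpoint (17/2,35/2) outside
  → clear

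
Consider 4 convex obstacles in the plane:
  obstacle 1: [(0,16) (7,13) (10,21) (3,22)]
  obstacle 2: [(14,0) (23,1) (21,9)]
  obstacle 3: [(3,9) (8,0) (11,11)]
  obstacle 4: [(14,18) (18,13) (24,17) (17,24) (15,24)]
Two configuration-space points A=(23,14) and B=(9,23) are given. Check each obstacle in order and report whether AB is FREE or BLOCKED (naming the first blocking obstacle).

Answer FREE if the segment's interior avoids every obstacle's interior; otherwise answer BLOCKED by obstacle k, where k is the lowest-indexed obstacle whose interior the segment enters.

BLOCKED by obstacle 4

Obstacle 1 [(0,16) (7,13) (10,21) (3,22)]:
  edge (0,16)–(7,13): clear
  edge (7,13)–(10,21): clear
  edge (10,21)–(3,22): clear
  edge (3,22)–(0,16): clear
  midpoint (16,37/2) outside
  → clear
Obstacle 2 [(14,0) (23,1) (21,9)]:
  edge (14,0)–(23,1): clear
  edge (23,1)–(21,9): clear
  edge (21,9)–(14,0): clear
  midpoint (16,37/2) outside
  → clear
Obstacle 3 [(3,9) (8,0) (11,11)]:
  edge (3,9)–(8,0): clear
  edge (8,0)–(11,11): clear
  edge (11,11)–(3,9): clear
  midpoint (16,37/2) outside
  → clear
Obstacle 4 [(14,18) (18,13) (24,17) (17,24) (15,24)]:
  edge (14,18)–(18,13): clear
  edge (18,13)–(24,17): crosses AB
  edge (24,17)–(17,24): clear
  edge (17,24)–(15,24): clear
  edge (15,24)–(14,18): crosses AB
  → BLOCKED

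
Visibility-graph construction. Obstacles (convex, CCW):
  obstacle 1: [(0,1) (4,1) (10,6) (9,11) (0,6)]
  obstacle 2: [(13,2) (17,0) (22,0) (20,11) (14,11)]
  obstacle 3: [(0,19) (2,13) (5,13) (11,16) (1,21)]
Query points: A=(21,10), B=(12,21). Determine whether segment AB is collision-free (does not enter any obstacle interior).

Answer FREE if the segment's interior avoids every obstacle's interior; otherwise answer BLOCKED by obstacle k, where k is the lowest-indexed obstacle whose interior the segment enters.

FREE

Obstacle 1 [(0,1) (4,1) (10,6) (9,11) (0,6)]:
  edge (0,1)–(4,1): clear
  edge (4,1)–(10,6): clear
  edge (10,6)–(9,11): clear
  edge (9,11)–(0,6): clear
  edge (0,6)–(0,1): clear
  midpoint (33/2,31/2) outside
  → clear
Obstacle 2 [(13,2) (17,0) (22,0) (20,11) (14,11)]:
  edge (13,2)–(17,0): clear
  edge (17,0)–(22,0): clear
  edge (22,0)–(20,11): clear
  edge (20,11)–(14,11): clear
  edge (14,11)–(13,2): clear
  midpoint (33/2,31/2) outside
  → clear
Obstacle 3 [(0,19) (2,13) (5,13) (11,16) (1,21)]:
  edge (0,19)–(2,13): clear
  edge (2,13)–(5,13): clear
  edge (5,13)–(11,16): clear
  edge (11,16)–(1,21): clear
  edge (1,21)–(0,19): clear
  midpoint (33/2,31/2) outside
  → clear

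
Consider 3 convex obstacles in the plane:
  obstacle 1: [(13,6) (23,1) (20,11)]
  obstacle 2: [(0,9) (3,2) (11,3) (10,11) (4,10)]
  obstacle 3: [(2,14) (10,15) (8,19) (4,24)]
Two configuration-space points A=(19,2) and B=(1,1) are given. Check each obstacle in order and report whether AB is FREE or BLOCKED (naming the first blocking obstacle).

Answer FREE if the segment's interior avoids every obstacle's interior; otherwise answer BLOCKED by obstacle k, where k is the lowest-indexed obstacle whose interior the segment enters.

Obstacle 1 [(13,6) (23,1) (20,11)]:
  edge (13,6)–(23,1): clear
  edge (23,1)–(20,11): clear
  edge (20,11)–(13,6): clear
  midpoint (10,3/2) outside
  → clear
Obstacle 2 [(0,9) (3,2) (11,3) (10,11) (4,10)]:
  edge (0,9)–(3,2): clear
  edge (3,2)–(11,3): clear
  edge (11,3)–(10,11): clear
  edge (10,11)–(4,10): clear
  edge (4,10)–(0,9): clear
  midpoint (10,3/2) outside
  → clear
Obstacle 3 [(2,14) (10,15) (8,19) (4,24)]:
  edge (2,14)–(10,15): clear
  edge (10,15)–(8,19): clear
  edge (8,19)–(4,24): clear
  edge (4,24)–(2,14): clear
  midpoint (10,3/2) outside
  → clear

FREE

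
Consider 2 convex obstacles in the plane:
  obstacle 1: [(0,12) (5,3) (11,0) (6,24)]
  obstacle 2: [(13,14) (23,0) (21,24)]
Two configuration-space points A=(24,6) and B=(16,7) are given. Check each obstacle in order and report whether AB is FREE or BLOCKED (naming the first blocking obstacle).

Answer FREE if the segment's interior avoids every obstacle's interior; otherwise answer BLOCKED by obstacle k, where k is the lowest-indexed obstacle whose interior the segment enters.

BLOCKED by obstacle 2

Obstacle 1 [(0,12) (5,3) (11,0) (6,24)]:
  edge (0,12)–(5,3): clear
  edge (5,3)–(11,0): clear
  edge (11,0)–(6,24): clear
  edge (6,24)–(0,12): clear
  midpoint (20,13/2) outside
  → clear
Obstacle 2 [(13,14) (23,0) (21,24)]:
  edge (13,14)–(23,0): crosses AB
  edge (23,0)–(21,24): crosses AB
  edge (21,24)–(13,14): clear
  → BLOCKED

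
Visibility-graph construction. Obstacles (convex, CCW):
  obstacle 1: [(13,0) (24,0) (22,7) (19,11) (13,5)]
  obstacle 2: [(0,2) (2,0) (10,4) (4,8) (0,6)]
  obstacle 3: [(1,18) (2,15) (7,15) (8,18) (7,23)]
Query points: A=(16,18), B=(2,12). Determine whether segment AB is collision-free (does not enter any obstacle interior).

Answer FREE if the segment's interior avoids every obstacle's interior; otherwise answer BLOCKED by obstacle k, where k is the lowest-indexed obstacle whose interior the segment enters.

FREE

Obstacle 1 [(13,0) (24,0) (22,7) (19,11) (13,5)]:
  edge (13,0)–(24,0): clear
  edge (24,0)–(22,7): clear
  edge (22,7)–(19,11): clear
  edge (19,11)–(13,5): clear
  edge (13,5)–(13,0): clear
  midpoint (9,15) outside
  → clear
Obstacle 2 [(0,2) (2,0) (10,4) (4,8) (0,6)]:
  edge (0,2)–(2,0): clear
  edge (2,0)–(10,4): clear
  edge (10,4)–(4,8): clear
  edge (4,8)–(0,6): clear
  edge (0,6)–(0,2): clear
  midpoint (9,15) outside
  → clear
Obstacle 3 [(1,18) (2,15) (7,15) (8,18) (7,23)]:
  edge (1,18)–(2,15): clear
  edge (2,15)–(7,15): clear
  edge (7,15)–(8,18): clear
  edge (8,18)–(7,23): clear
  edge (7,23)–(1,18): clear
  midpoint (9,15) outside
  → clear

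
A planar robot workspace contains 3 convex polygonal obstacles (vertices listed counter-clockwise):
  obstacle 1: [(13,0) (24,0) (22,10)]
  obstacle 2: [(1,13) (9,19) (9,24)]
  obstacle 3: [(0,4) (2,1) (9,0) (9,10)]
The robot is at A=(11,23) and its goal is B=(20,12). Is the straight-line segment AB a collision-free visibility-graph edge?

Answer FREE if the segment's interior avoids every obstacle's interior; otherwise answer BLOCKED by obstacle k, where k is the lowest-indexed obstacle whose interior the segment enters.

FREE

Obstacle 1 [(13,0) (24,0) (22,10)]:
  edge (13,0)–(24,0): clear
  edge (24,0)–(22,10): clear
  edge (22,10)–(13,0): clear
  midpoint (31/2,35/2) outside
  → clear
Obstacle 2 [(1,13) (9,19) (9,24)]:
  edge (1,13)–(9,19): clear
  edge (9,19)–(9,24): clear
  edge (9,24)–(1,13): clear
  midpoint (31/2,35/2) outside
  → clear
Obstacle 3 [(0,4) (2,1) (9,0) (9,10)]:
  edge (0,4)–(2,1): clear
  edge (2,1)–(9,0): clear
  edge (9,0)–(9,10): clear
  edge (9,10)–(0,4): clear
  midpoint (31/2,35/2) outside
  → clear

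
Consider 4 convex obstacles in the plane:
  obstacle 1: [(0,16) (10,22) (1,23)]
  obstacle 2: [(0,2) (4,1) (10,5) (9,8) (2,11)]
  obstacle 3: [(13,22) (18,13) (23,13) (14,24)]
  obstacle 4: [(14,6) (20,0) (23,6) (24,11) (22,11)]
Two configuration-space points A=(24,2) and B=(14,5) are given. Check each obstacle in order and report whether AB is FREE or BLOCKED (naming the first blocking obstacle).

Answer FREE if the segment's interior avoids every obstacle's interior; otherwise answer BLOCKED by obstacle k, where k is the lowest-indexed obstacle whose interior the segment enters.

Obstacle 1 [(0,16) (10,22) (1,23)]:
  edge (0,16)–(10,22): clear
  edge (10,22)–(1,23): clear
  edge (1,23)–(0,16): clear
  midpoint (19,7/2) outside
  → clear
Obstacle 2 [(0,2) (4,1) (10,5) (9,8) (2,11)]:
  edge (0,2)–(4,1): clear
  edge (4,1)–(10,5): clear
  edge (10,5)–(9,8): clear
  edge (9,8)–(2,11): clear
  edge (2,11)–(0,2): clear
  midpoint (19,7/2) outside
  → clear
Obstacle 3 [(13,22) (18,13) (23,13) (14,24)]:
  edge (13,22)–(18,13): clear
  edge (18,13)–(23,13): clear
  edge (23,13)–(14,24): clear
  edge (14,24)–(13,22): clear
  midpoint (19,7/2) outside
  → clear
Obstacle 4 [(14,6) (20,0) (23,6) (24,11) (22,11)]:
  edge (14,6)–(20,0): crosses AB
  edge (20,0)–(23,6): crosses AB
  edge (23,6)–(24,11): clear
  edge (24,11)–(22,11): clear
  edge (22,11)–(14,6): clear
  → BLOCKED

BLOCKED by obstacle 4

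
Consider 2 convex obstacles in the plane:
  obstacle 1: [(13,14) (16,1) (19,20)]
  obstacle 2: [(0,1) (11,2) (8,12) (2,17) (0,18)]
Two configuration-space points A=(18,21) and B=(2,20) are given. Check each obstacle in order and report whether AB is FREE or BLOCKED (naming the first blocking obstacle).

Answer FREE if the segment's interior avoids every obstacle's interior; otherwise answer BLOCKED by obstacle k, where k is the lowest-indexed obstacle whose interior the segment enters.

FREE

Obstacle 1 [(13,14) (16,1) (19,20)]:
  edge (13,14)–(16,1): clear
  edge (16,1)–(19,20): clear
  edge (19,20)–(13,14): clear
  midpoint (10,41/2) outside
  → clear
Obstacle 2 [(0,1) (11,2) (8,12) (2,17) (0,18)]:
  edge (0,1)–(11,2): clear
  edge (11,2)–(8,12): clear
  edge (8,12)–(2,17): clear
  edge (2,17)–(0,18): clear
  edge (0,18)–(0,1): clear
  midpoint (10,41/2) outside
  → clear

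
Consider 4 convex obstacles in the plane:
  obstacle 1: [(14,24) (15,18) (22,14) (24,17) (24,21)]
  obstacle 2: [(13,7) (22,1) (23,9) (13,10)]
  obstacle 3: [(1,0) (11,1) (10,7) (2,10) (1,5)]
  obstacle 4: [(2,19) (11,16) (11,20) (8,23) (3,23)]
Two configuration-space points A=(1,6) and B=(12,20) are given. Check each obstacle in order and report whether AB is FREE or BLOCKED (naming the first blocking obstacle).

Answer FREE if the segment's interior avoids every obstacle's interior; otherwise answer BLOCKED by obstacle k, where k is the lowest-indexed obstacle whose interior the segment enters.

BLOCKED by obstacle 3

Obstacle 1 [(14,24) (15,18) (22,14) (24,17) (24,21)]:
  edge (14,24)–(15,18): clear
  edge (15,18)–(22,14): clear
  edge (22,14)–(24,17): clear
  edge (24,17)–(24,21): clear
  edge (24,21)–(14,24): clear
  midpoint (13/2,13) outside
  → clear
Obstacle 2 [(13,7) (22,1) (23,9) (13,10)]:
  edge (13,7)–(22,1): clear
  edge (22,1)–(23,9): clear
  edge (23,9)–(13,10): clear
  edge (13,10)–(13,7): clear
  midpoint (13/2,13) outside
  → clear
Obstacle 3 [(1,0) (11,1) (10,7) (2,10) (1,5)]:
  edge (1,0)–(11,1): clear
  edge (11,1)–(10,7): clear
  edge (10,7)–(2,10): crosses AB
  edge (2,10)–(1,5): crosses AB
  edge (1,5)–(1,0): clear
  → BLOCKED
Obstacle 4 [(2,19) (11,16) (11,20) (8,23) (3,23)]:
  edge (2,19)–(11,16): crosses AB
  edge (11,16)–(11,20): crosses AB
  edge (11,20)–(8,23): clear
  edge (8,23)–(3,23): clear
  edge (3,23)–(2,19): clear
  → BLOCKED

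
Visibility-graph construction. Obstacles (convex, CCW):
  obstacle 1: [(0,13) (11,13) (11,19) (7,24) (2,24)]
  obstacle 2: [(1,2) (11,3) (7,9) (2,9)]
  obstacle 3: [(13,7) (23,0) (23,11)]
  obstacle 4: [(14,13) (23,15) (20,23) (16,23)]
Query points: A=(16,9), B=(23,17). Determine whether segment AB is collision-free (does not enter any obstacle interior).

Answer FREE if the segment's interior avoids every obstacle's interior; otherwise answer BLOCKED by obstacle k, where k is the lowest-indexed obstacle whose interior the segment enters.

BLOCKED by obstacle 4

Obstacle 1 [(0,13) (11,13) (11,19) (7,24) (2,24)]:
  edge (0,13)–(11,13): clear
  edge (11,13)–(11,19): clear
  edge (11,19)–(7,24): clear
  edge (7,24)–(2,24): clear
  edge (2,24)–(0,13): clear
  midpoint (39/2,13) outside
  → clear
Obstacle 2 [(1,2) (11,3) (7,9) (2,9)]:
  edge (1,2)–(11,3): clear
  edge (11,3)–(7,9): clear
  edge (7,9)–(2,9): clear
  edge (2,9)–(1,2): clear
  midpoint (39/2,13) outside
  → clear
Obstacle 3 [(13,7) (23,0) (23,11)]:
  edge (13,7)–(23,0): clear
  edge (23,0)–(23,11): clear
  edge (23,11)–(13,7): clear
  midpoint (39/2,13) outside
  → clear
Obstacle 4 [(14,13) (23,15) (20,23) (16,23)]:
  edge (14,13)–(23,15): crosses AB
  edge (23,15)–(20,23): crosses AB
  edge (20,23)–(16,23): clear
  edge (16,23)–(14,13): clear
  → BLOCKED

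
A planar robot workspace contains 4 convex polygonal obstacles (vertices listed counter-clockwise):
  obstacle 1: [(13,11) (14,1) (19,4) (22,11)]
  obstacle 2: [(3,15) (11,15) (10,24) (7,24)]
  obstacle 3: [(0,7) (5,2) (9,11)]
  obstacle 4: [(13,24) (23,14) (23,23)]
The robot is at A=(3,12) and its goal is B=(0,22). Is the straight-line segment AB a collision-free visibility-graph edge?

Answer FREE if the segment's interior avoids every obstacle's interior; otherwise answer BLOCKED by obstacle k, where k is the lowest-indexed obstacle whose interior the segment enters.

FREE

Obstacle 1 [(13,11) (14,1) (19,4) (22,11)]:
  edge (13,11)–(14,1): clear
  edge (14,1)–(19,4): clear
  edge (19,4)–(22,11): clear
  edge (22,11)–(13,11): clear
  midpoint (3/2,17) outside
  → clear
Obstacle 2 [(3,15) (11,15) (10,24) (7,24)]:
  edge (3,15)–(11,15): clear
  edge (11,15)–(10,24): clear
  edge (10,24)–(7,24): clear
  edge (7,24)–(3,15): clear
  midpoint (3/2,17) outside
  → clear
Obstacle 3 [(0,7) (5,2) (9,11)]:
  edge (0,7)–(5,2): clear
  edge (5,2)–(9,11): clear
  edge (9,11)–(0,7): clear
  midpoint (3/2,17) outside
  → clear
Obstacle 4 [(13,24) (23,14) (23,23)]:
  edge (13,24)–(23,14): clear
  edge (23,14)–(23,23): clear
  edge (23,23)–(13,24): clear
  midpoint (3/2,17) outside
  → clear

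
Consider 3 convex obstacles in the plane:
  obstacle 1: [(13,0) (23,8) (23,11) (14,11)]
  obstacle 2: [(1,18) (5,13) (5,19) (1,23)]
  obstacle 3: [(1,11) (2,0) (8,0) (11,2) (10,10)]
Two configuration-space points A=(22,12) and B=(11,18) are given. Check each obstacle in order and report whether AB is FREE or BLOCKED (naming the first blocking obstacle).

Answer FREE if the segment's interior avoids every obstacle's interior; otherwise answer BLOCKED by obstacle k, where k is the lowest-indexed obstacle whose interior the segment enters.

FREE

Obstacle 1 [(13,0) (23,8) (23,11) (14,11)]:
  edge (13,0)–(23,8): clear
  edge (23,8)–(23,11): clear
  edge (23,11)–(14,11): clear
  edge (14,11)–(13,0): clear
  midpoint (33/2,15) outside
  → clear
Obstacle 2 [(1,18) (5,13) (5,19) (1,23)]:
  edge (1,18)–(5,13): clear
  edge (5,13)–(5,19): clear
  edge (5,19)–(1,23): clear
  edge (1,23)–(1,18): clear
  midpoint (33/2,15) outside
  → clear
Obstacle 3 [(1,11) (2,0) (8,0) (11,2) (10,10)]:
  edge (1,11)–(2,0): clear
  edge (2,0)–(8,0): clear
  edge (8,0)–(11,2): clear
  edge (11,2)–(10,10): clear
  edge (10,10)–(1,11): clear
  midpoint (33/2,15) outside
  → clear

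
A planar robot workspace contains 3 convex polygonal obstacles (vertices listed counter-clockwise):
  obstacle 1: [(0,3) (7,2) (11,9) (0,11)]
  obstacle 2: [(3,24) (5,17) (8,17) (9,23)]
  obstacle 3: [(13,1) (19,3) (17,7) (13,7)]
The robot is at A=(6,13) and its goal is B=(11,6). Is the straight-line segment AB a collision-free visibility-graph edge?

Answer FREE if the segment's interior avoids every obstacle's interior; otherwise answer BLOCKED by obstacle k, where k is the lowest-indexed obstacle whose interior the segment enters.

Obstacle 1 [(0,3) (7,2) (11,9) (0,11)]:
  edge (0,3)–(7,2): clear
  edge (7,2)–(11,9): crosses AB
  edge (11,9)–(0,11): crosses AB
  edge (0,11)–(0,3): clear
  → BLOCKED
Obstacle 2 [(3,24) (5,17) (8,17) (9,23)]:
  edge (3,24)–(5,17): clear
  edge (5,17)–(8,17): clear
  edge (8,17)–(9,23): clear
  edge (9,23)–(3,24): clear
  midpoint (17/2,19/2) outside
  → clear
Obstacle 3 [(13,1) (19,3) (17,7) (13,7)]:
  edge (13,1)–(19,3): clear
  edge (19,3)–(17,7): clear
  edge (17,7)–(13,7): clear
  edge (13,7)–(13,1): clear
  midpoint (17/2,19/2) outside
  → clear

BLOCKED by obstacle 1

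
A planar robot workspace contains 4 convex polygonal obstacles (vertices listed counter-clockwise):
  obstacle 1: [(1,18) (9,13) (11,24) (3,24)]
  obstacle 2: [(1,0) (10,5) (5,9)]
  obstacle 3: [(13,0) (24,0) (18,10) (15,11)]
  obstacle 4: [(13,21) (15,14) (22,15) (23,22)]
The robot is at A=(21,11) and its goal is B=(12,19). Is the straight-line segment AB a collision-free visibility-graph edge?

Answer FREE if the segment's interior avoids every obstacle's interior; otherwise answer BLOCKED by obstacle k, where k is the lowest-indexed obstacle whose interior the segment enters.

BLOCKED by obstacle 4

Obstacle 1 [(1,18) (9,13) (11,24) (3,24)]:
  edge (1,18)–(9,13): clear
  edge (9,13)–(11,24): clear
  edge (11,24)–(3,24): clear
  edge (3,24)–(1,18): clear
  midpoint (33/2,15) outside
  → clear
Obstacle 2 [(1,0) (10,5) (5,9)]:
  edge (1,0)–(10,5): clear
  edge (10,5)–(5,9): clear
  edge (5,9)–(1,0): clear
  midpoint (33/2,15) outside
  → clear
Obstacle 3 [(13,0) (24,0) (18,10) (15,11)]:
  edge (13,0)–(24,0): clear
  edge (24,0)–(18,10): clear
  edge (18,10)–(15,11): clear
  edge (15,11)–(13,0): clear
  midpoint (33/2,15) outside
  → clear
Obstacle 4 [(13,21) (15,14) (22,15) (23,22)]:
  edge (13,21)–(15,14): crosses AB
  edge (15,14)–(22,15): crosses AB
  edge (22,15)–(23,22): clear
  edge (23,22)–(13,21): clear
  → BLOCKED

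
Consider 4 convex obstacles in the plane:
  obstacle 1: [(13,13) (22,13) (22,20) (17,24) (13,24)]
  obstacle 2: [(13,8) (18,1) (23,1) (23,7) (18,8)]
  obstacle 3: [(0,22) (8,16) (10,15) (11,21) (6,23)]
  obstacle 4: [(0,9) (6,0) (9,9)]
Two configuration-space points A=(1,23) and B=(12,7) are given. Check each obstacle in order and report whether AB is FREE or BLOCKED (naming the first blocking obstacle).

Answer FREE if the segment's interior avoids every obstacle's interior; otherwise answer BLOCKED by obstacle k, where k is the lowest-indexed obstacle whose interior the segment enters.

BLOCKED by obstacle 3

Obstacle 1 [(13,13) (22,13) (22,20) (17,24) (13,24)]:
  edge (13,13)–(22,13): clear
  edge (22,13)–(22,20): clear
  edge (22,20)–(17,24): clear
  edge (17,24)–(13,24): clear
  edge (13,24)–(13,13): clear
  midpoint (13/2,15) outside
  → clear
Obstacle 2 [(13,8) (18,1) (23,1) (23,7) (18,8)]:
  edge (13,8)–(18,1): clear
  edge (18,1)–(23,1): clear
  edge (23,1)–(23,7): clear
  edge (23,7)–(18,8): clear
  edge (18,8)–(13,8): clear
  midpoint (13/2,15) outside
  → clear
Obstacle 3 [(0,22) (8,16) (10,15) (11,21) (6,23)]:
  edge (0,22)–(8,16): crosses AB
  edge (8,16)–(10,15): clear
  edge (10,15)–(11,21): clear
  edge (11,21)–(6,23): clear
  edge (6,23)–(0,22): crosses AB
  → BLOCKED
Obstacle 4 [(0,9) (6,0) (9,9)]:
  edge (0,9)–(6,0): clear
  edge (6,0)–(9,9): clear
  edge (9,9)–(0,9): clear
  midpoint (13/2,15) outside
  → clear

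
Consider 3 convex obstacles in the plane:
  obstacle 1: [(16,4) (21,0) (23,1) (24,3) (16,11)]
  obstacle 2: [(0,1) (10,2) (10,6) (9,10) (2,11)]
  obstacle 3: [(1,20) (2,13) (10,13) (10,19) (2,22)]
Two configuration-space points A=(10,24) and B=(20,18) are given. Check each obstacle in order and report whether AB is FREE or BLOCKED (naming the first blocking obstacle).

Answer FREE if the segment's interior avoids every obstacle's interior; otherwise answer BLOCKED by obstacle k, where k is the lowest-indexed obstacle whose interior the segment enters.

FREE

Obstacle 1 [(16,4) (21,0) (23,1) (24,3) (16,11)]:
  edge (16,4)–(21,0): clear
  edge (21,0)–(23,1): clear
  edge (23,1)–(24,3): clear
  edge (24,3)–(16,11): clear
  edge (16,11)–(16,4): clear
  midpoint (15,21) outside
  → clear
Obstacle 2 [(0,1) (10,2) (10,6) (9,10) (2,11)]:
  edge (0,1)–(10,2): clear
  edge (10,2)–(10,6): clear
  edge (10,6)–(9,10): clear
  edge (9,10)–(2,11): clear
  edge (2,11)–(0,1): clear
  midpoint (15,21) outside
  → clear
Obstacle 3 [(1,20) (2,13) (10,13) (10,19) (2,22)]:
  edge (1,20)–(2,13): clear
  edge (2,13)–(10,13): clear
  edge (10,13)–(10,19): clear
  edge (10,19)–(2,22): clear
  edge (2,22)–(1,20): clear
  midpoint (15,21) outside
  → clear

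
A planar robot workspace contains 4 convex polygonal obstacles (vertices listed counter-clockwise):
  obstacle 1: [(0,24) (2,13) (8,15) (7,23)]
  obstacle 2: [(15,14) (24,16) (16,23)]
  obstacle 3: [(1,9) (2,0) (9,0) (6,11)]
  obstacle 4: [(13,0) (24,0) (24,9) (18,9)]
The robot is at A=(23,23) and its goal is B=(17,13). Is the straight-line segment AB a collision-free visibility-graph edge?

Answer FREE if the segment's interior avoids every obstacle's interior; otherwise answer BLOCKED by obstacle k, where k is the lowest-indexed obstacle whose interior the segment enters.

Obstacle 1 [(0,24) (2,13) (8,15) (7,23)]:
  edge (0,24)–(2,13): clear
  edge (2,13)–(8,15): clear
  edge (8,15)–(7,23): clear
  edge (7,23)–(0,24): clear
  midpoint (20,18) outside
  → clear
Obstacle 2 [(15,14) (24,16) (16,23)]:
  edge (15,14)–(24,16): crosses AB
  edge (24,16)–(16,23): crosses AB
  edge (16,23)–(15,14): clear
  → BLOCKED
Obstacle 3 [(1,9) (2,0) (9,0) (6,11)]:
  edge (1,9)–(2,0): clear
  edge (2,0)–(9,0): clear
  edge (9,0)–(6,11): clear
  edge (6,11)–(1,9): clear
  midpoint (20,18) outside
  → clear
Obstacle 4 [(13,0) (24,0) (24,9) (18,9)]:
  edge (13,0)–(24,0): clear
  edge (24,0)–(24,9): clear
  edge (24,9)–(18,9): clear
  edge (18,9)–(13,0): clear
  midpoint (20,18) outside
  → clear

BLOCKED by obstacle 2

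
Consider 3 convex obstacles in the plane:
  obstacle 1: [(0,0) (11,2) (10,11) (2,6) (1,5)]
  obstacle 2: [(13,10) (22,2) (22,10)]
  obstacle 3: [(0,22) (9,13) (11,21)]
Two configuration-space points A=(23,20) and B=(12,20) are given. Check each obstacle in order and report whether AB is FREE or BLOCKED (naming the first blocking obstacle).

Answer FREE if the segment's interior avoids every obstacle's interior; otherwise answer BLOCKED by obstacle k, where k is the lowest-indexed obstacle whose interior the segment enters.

FREE

Obstacle 1 [(0,0) (11,2) (10,11) (2,6) (1,5)]:
  edge (0,0)–(11,2): clear
  edge (11,2)–(10,11): clear
  edge (10,11)–(2,6): clear
  edge (2,6)–(1,5): clear
  edge (1,5)–(0,0): clear
  midpoint (35/2,20) outside
  → clear
Obstacle 2 [(13,10) (22,2) (22,10)]:
  edge (13,10)–(22,2): clear
  edge (22,2)–(22,10): clear
  edge (22,10)–(13,10): clear
  midpoint (35/2,20) outside
  → clear
Obstacle 3 [(0,22) (9,13) (11,21)]:
  edge (0,22)–(9,13): clear
  edge (9,13)–(11,21): clear
  edge (11,21)–(0,22): clear
  midpoint (35/2,20) outside
  → clear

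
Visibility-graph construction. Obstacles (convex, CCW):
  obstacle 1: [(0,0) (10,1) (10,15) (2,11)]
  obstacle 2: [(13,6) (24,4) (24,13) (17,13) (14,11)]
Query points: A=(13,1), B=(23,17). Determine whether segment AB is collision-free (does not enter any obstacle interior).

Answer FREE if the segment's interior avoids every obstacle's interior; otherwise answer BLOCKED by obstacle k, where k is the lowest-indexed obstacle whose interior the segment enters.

BLOCKED by obstacle 2

Obstacle 1 [(0,0) (10,1) (10,15) (2,11)]:
  edge (0,0)–(10,1): clear
  edge (10,1)–(10,15): clear
  edge (10,15)–(2,11): clear
  edge (2,11)–(0,0): clear
  midpoint (18,9) outside
  → clear
Obstacle 2 [(13,6) (24,4) (24,13) (17,13) (14,11)]:
  edge (13,6)–(24,4): crosses AB
  edge (24,4)–(24,13): clear
  edge (24,13)–(17,13): crosses AB
  edge (17,13)–(14,11): clear
  edge (14,11)–(13,6): clear
  → BLOCKED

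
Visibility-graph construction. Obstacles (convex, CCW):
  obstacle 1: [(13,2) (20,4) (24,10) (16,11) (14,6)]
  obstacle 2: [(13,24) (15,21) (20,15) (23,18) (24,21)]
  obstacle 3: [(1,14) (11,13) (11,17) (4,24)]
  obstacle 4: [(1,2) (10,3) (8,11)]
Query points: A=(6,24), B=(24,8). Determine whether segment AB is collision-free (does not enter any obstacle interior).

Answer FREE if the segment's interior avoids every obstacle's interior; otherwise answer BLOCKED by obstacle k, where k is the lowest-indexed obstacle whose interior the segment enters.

BLOCKED by obstacle 1

Obstacle 1 [(13,2) (20,4) (24,10) (16,11) (14,6)]:
  edge (13,2)–(20,4): clear
  edge (20,4)–(24,10): crosses AB
  edge (24,10)–(16,11): crosses AB
  edge (16,11)–(14,6): clear
  edge (14,6)–(13,2): clear
  → BLOCKED
Obstacle 2 [(13,24) (15,21) (20,15) (23,18) (24,21)]:
  edge (13,24)–(15,21): clear
  edge (15,21)–(20,15): clear
  edge (20,15)–(23,18): clear
  edge (23,18)–(24,21): clear
  edge (24,21)–(13,24): clear
  midpoint (15,16) outside
  → clear
Obstacle 3 [(1,14) (11,13) (11,17) (4,24)]:
  edge (1,14)–(11,13): clear
  edge (11,13)–(11,17): clear
  edge (11,17)–(4,24): clear
  edge (4,24)–(1,14): clear
  midpoint (15,16) outside
  → clear
Obstacle 4 [(1,2) (10,3) (8,11)]:
  edge (1,2)–(10,3): clear
  edge (10,3)–(8,11): clear
  edge (8,11)–(1,2): clear
  midpoint (15,16) outside
  → clear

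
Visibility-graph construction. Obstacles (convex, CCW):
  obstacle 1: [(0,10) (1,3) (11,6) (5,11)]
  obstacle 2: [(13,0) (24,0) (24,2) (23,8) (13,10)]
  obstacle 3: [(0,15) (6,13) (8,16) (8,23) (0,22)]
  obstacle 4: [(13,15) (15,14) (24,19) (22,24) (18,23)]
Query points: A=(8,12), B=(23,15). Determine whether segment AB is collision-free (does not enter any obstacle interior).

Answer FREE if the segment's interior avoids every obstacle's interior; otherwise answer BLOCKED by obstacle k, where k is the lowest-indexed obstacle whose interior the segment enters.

FREE

Obstacle 1 [(0,10) (1,3) (11,6) (5,11)]:
  edge (0,10)–(1,3): clear
  edge (1,3)–(11,6): clear
  edge (11,6)–(5,11): clear
  edge (5,11)–(0,10): clear
  midpoint (31/2,27/2) outside
  → clear
Obstacle 2 [(13,0) (24,0) (24,2) (23,8) (13,10)]:
  edge (13,0)–(24,0): clear
  edge (24,0)–(24,2): clear
  edge (24,2)–(23,8): clear
  edge (23,8)–(13,10): clear
  edge (13,10)–(13,0): clear
  midpoint (31/2,27/2) outside
  → clear
Obstacle 3 [(0,15) (6,13) (8,16) (8,23) (0,22)]:
  edge (0,15)–(6,13): clear
  edge (6,13)–(8,16): clear
  edge (8,16)–(8,23): clear
  edge (8,23)–(0,22): clear
  edge (0,22)–(0,15): clear
  midpoint (31/2,27/2) outside
  → clear
Obstacle 4 [(13,15) (15,14) (24,19) (22,24) (18,23)]:
  edge (13,15)–(15,14): clear
  edge (15,14)–(24,19): clear
  edge (24,19)–(22,24): clear
  edge (22,24)–(18,23): clear
  edge (18,23)–(13,15): clear
  midpoint (31/2,27/2) outside
  → clear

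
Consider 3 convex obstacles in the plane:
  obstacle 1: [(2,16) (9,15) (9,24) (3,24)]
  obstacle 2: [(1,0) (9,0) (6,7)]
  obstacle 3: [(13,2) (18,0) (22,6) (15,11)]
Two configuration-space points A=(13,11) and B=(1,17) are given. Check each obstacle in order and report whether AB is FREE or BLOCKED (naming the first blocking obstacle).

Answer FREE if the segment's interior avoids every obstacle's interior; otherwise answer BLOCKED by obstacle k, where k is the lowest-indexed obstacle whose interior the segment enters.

BLOCKED by obstacle 1

Obstacle 1 [(2,16) (9,15) (9,24) (3,24)]:
  edge (2,16)–(9,15): crosses AB
  edge (9,15)–(9,24): clear
  edge (9,24)–(3,24): clear
  edge (3,24)–(2,16): crosses AB
  → BLOCKED
Obstacle 2 [(1,0) (9,0) (6,7)]:
  edge (1,0)–(9,0): clear
  edge (9,0)–(6,7): clear
  edge (6,7)–(1,0): clear
  midpoint (7,14) outside
  → clear
Obstacle 3 [(13,2) (18,0) (22,6) (15,11)]:
  edge (13,2)–(18,0): clear
  edge (18,0)–(22,6): clear
  edge (22,6)–(15,11): clear
  edge (15,11)–(13,2): clear
  midpoint (7,14) outside
  → clear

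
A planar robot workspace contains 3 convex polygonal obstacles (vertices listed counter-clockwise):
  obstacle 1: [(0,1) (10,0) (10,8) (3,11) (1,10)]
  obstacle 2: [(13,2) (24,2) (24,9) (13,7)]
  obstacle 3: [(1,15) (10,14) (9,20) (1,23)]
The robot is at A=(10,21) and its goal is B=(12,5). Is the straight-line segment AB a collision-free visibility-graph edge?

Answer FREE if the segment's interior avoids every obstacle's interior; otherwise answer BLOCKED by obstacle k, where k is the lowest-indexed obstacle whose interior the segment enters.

FREE

Obstacle 1 [(0,1) (10,0) (10,8) (3,11) (1,10)]:
  edge (0,1)–(10,0): clear
  edge (10,0)–(10,8): clear
  edge (10,8)–(3,11): clear
  edge (3,11)–(1,10): clear
  edge (1,10)–(0,1): clear
  midpoint (11,13) outside
  → clear
Obstacle 2 [(13,2) (24,2) (24,9) (13,7)]:
  edge (13,2)–(24,2): clear
  edge (24,2)–(24,9): clear
  edge (24,9)–(13,7): clear
  edge (13,7)–(13,2): clear
  midpoint (11,13) outside
  → clear
Obstacle 3 [(1,15) (10,14) (9,20) (1,23)]:
  edge (1,15)–(10,14): clear
  edge (10,14)–(9,20): clear
  edge (9,20)–(1,23): clear
  edge (1,23)–(1,15): clear
  midpoint (11,13) outside
  → clear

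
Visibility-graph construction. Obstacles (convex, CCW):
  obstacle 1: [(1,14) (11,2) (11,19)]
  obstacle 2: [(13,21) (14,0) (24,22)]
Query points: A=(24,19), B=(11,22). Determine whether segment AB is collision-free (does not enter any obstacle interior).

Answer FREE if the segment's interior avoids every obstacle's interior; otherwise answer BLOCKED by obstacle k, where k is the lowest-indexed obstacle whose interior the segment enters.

Obstacle 1 [(1,14) (11,2) (11,19)]:
  edge (1,14)–(11,2): clear
  edge (11,2)–(11,19): clear
  edge (11,19)–(1,14): clear
  midpoint (35/2,41/2) outside
  → clear
Obstacle 2 [(13,21) (14,0) (24,22)]:
  edge (13,21)–(14,0): clear
  edge (14,0)–(24,22): crosses AB
  edge (24,22)–(13,21): crosses AB
  → BLOCKED

BLOCKED by obstacle 2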